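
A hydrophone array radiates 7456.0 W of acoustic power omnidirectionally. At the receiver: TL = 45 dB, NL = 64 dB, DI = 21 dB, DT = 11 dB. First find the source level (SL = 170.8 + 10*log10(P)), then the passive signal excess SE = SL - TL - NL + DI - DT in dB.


Step 1: SL = 170.8 + 10*log10(7456.0) = 209.53 dB
Step 2: SE = SL - TL - NL + DI - DT = 209.53 - 45 - 64 + 21 - 11 = 110.53

110.53 dB


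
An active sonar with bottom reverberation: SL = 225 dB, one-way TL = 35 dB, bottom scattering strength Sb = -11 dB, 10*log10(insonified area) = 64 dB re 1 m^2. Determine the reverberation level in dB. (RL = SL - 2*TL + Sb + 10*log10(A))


RL = SL - 2*TL + Sb + 10*log10(A) = 225 - 2*35 + (-11) + 64 = 208

208 dB


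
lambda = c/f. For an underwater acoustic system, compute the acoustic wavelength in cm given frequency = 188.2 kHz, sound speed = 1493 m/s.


lambda = c/f = 1493 / 188200 = 0.0079 m = 0.79 cm

0.79 cm


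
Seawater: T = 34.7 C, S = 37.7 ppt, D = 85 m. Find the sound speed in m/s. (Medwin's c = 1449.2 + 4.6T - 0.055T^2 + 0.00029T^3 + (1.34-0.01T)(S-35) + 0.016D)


c = 1449.2 + 4.6*34.7 - 0.055*34.7^2 + 0.00029*34.7^3 + (1.34 - 0.01*34.7)*(37.7 - 35) + 0.016*85 = 1558.75

1558.75 m/s


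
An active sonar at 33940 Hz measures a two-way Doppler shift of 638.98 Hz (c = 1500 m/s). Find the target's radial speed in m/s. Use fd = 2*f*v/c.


From fd = 2*f*v/c, v = c*fd/(2*f) = 1500 * 638.98 / (2*33940) = 14.12

14.12 m/s


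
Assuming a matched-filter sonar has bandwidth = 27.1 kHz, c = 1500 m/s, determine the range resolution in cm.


dR = c/(2*BW) = 1500 / (2 * 27.1e3) = 0.0277 m = 2.77 cm

2.77 cm


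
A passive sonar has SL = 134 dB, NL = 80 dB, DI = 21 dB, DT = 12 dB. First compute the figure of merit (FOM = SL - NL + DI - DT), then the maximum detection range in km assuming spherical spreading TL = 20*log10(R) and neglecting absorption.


Step 1: FOM = SL - NL + DI - DT = 134 - 80 + 21 - 12 = 63 dB
Step 2: at max range FOM = TL = 20*log10(R), so R = 10^(63/20) = 1412.54 m = 1.41 km

1.41 km


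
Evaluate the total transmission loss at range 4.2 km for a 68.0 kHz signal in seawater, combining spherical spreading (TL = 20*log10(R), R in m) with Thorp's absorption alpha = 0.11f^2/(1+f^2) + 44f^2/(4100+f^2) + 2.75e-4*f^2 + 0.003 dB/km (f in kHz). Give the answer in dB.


Step 1 (Thorp): alpha = 0.11*4624.0/(1+4624.0) + 44*4624.0/(4100+4624.0) + 2.75e-4*4624.0 + 0.003 = 24.706 dB/km
Step 2: TL_spread = 20*log10(4200) = 72.46 dB
Step 3: TL_abs = alpha*R = 24.706 * 4.2 = 103.77 dB
Step 4: TL_total = 72.46 + 103.77 = 176.23

176.23 dB


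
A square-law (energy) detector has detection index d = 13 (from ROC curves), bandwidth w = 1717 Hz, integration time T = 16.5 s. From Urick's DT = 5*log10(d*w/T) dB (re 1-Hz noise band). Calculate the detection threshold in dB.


15.66 dB


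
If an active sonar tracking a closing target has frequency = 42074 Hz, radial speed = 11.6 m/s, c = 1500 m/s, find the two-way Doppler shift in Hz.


fd = 2*f*v/c = 2 * 42074 * 11.6 / 1500 = 650.74

650.74 Hz


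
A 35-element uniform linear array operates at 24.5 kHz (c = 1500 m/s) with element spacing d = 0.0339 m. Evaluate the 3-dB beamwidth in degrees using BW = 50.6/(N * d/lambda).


Step 1: lambda = 1500/24500 = 0.06122 m
Step 2: d/lambda = 0.0339/0.06122 = 0.5537
Step 3: BW = 50.6/(N * d/lambda) = 50.6/(35 * 0.5537) = 2.61

2.61 deg


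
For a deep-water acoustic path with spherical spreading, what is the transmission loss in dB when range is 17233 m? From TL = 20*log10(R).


TL = 20*log10(17233) = 84.73

84.73 dB


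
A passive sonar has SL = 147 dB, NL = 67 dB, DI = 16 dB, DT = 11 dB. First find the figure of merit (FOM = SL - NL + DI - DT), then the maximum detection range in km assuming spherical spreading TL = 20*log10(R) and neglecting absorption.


Step 1: FOM = SL - NL + DI - DT = 147 - 67 + 16 - 11 = 85 dB
Step 2: at max range FOM = TL = 20*log10(R), so R = 10^(85/20) = 17782.79 m = 17.78 km

17.78 km


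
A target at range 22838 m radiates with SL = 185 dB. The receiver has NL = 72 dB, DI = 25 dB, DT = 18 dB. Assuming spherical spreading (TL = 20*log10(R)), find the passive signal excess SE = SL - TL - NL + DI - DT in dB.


Step 1: TL = 20*log10(22838) = 87.17 dB
Step 2: SE = 185 - 87.17 - 72 + 25 - 18 = 32.83

32.83 dB


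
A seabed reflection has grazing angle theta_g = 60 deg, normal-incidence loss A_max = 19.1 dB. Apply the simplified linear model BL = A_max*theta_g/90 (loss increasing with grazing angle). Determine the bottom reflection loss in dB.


12.73 dB


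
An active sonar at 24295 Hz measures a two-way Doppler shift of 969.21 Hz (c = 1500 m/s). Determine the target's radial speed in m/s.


From fd = 2*f*v/c, v = c*fd/(2*f) = 1500 * 969.21 / (2*24295) = 29.92

29.92 m/s


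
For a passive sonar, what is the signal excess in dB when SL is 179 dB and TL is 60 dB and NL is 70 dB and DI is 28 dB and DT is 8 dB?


SE = SL - TL - NL + DI - DT = 179 - 60 - 70 + 28 - 8 = 69

69 dB


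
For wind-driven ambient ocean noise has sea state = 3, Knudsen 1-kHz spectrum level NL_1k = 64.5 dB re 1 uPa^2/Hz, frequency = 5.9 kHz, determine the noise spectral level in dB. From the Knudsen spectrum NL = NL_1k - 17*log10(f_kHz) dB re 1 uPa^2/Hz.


NL = NL_1k - 17*log10(f_kHz) = 64.5 - 17*log10(5.9) = 64.5 - (13.1) = 51.4

51.4 dB


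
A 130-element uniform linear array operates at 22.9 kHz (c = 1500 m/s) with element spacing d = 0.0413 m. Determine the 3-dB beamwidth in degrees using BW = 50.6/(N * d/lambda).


Step 1: lambda = 1500/22900 = 0.0655 m
Step 2: d/lambda = 0.0413/0.0655 = 0.6305
Step 3: BW = 50.6/(N * d/lambda) = 50.6/(130 * 0.6305) = 0.62

0.62 deg


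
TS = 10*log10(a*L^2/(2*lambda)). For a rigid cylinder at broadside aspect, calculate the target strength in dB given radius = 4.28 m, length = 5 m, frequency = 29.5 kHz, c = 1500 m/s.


30.22 dB


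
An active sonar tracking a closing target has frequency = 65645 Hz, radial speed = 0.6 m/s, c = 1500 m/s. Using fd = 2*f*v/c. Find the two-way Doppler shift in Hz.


52.52 Hz


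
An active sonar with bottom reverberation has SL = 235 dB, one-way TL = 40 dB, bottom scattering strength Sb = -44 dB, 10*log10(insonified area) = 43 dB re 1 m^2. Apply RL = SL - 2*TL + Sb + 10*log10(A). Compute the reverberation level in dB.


RL = SL - 2*TL + Sb + 10*log10(A) = 235 - 2*40 + (-44) + 43 = 154

154 dB


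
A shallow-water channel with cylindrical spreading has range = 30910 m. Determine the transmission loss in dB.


TL = 10*log10(30910) = 44.9

44.9 dB


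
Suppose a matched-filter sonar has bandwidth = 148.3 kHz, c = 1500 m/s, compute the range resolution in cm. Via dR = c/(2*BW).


dR = c/(2*BW) = 1500 / (2 * 148.3e3) = 0.0051 m = 0.51 cm

0.51 cm


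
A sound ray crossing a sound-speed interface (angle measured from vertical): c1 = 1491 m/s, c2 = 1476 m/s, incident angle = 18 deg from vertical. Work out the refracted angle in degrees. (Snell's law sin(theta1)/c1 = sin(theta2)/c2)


sin(theta2) = (c2/c1)*sin(theta1) = (1476/1491)*sin(18 deg) = 0.30591
theta2 = arcsin(0.30591) = 17.81

17.81 deg


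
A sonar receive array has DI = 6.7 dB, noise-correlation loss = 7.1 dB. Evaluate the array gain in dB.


AG = DI - L_corr = 6.7 - 7.1 = -0.4

-0.4 dB


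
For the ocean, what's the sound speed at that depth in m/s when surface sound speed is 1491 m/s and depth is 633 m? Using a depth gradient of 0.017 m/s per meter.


c = 1491 + 0.017 * 633 = 1501.761

1501.761 m/s


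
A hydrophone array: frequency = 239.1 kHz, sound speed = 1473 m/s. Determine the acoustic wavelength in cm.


lambda = c/f = 1473 / 239100 = 0.0062 m = 0.62 cm

0.62 cm


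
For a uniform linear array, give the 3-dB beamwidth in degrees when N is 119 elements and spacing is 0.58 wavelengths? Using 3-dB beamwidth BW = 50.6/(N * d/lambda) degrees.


0.73 deg


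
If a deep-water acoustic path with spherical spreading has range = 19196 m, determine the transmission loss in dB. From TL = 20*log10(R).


TL = 20*log10(19196) = 85.66

85.66 dB


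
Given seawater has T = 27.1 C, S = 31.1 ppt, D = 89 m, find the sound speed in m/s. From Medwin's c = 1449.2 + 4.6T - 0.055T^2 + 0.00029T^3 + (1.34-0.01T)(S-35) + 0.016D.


c = 1449.2 + 4.6*27.1 - 0.055*27.1^2 + 0.00029*27.1^3 + (1.34 - 0.01*27.1)*(31.1 - 35) + 0.016*89 = 1536.49

1536.49 m/s


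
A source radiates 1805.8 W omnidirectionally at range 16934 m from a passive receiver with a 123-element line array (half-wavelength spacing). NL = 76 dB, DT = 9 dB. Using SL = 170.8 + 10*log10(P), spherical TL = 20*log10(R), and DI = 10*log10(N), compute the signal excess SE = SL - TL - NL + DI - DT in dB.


54.69 dB


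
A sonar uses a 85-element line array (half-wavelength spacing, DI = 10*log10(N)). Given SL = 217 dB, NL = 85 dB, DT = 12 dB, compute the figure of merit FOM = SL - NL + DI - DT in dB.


139.29 dB


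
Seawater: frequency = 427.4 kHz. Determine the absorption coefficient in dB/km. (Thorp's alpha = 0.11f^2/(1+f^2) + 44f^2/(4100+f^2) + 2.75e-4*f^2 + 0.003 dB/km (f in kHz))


f^2 = 182670.76
alpha = 0.11*182670.76/(1+182670.76) + 44*182670.76/(4100+182670.76) + 2.75e-4*182670.76 + 0.003 = 93.382

93.382 dB/km


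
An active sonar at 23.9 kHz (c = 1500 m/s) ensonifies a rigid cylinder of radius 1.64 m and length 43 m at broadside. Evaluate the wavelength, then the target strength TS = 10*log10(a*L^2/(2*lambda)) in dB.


Step 1: lambda = c/f = 1500/23900 = 0.06276 m
Step 2: TS = 10*log10(a*L^2/(2*lambda)) = 10*log10(1.64*43^2/(2*0.06276)) = 43.83

43.83 dB


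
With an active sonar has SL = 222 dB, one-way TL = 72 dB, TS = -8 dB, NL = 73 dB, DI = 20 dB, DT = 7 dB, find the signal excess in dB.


10 dB


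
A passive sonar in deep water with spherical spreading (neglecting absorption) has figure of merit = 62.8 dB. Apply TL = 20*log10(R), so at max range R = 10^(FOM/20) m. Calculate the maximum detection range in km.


At max range FOM = TL, so 20*log10(R) = 62.8
R = 10^(62.8/20) = 1380.38 m = 1.38 km

1.38 km


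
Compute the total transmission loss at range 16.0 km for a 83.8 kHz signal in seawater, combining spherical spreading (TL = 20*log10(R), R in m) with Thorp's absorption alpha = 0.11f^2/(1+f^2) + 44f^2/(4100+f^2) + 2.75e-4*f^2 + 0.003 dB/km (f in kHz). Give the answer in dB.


Step 1 (Thorp): alpha = 0.11*7022.44/(1+7022.44) + 44*7022.44/(4100+7022.44) + 2.75e-4*7022.44 + 0.003 = 29.8247 dB/km
Step 2: TL_spread = 20*log10(16000) = 84.08 dB
Step 3: TL_abs = alpha*R = 29.8247 * 16.0 = 477.2 dB
Step 4: TL_total = 84.08 + 477.2 = 561.28

561.28 dB


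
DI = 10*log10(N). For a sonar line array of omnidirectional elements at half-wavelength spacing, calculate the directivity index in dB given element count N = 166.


DI = 10*log10(166) = 22.2

22.2 dB


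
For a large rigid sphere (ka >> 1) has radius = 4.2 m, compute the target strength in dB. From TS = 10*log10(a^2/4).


TS = 10*log10(4.2^2 / 4) = 10*log10(4.41) = 6.44

6.44 dB


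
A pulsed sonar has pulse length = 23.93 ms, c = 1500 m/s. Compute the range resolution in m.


17.9475 m


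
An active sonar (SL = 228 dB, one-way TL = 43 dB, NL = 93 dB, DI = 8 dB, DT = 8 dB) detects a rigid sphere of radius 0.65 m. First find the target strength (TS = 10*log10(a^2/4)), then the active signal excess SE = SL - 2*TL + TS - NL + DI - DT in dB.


Step 1: TS = 10*log10(0.65^2/4) = -9.76 dB
Step 2: SE = SL - 2*TL + TS - NL + DI - DT = 228 - 2*43 + (-9.76) - 93 + 8 - 8 = 39.24

39.24 dB


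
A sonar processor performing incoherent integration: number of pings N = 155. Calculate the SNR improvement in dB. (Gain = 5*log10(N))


Gain = 5*log10(155) = 10.95

10.95 dB


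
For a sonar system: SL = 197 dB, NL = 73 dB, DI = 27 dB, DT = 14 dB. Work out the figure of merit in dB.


FOM = SL - NL + DI - DT = 197 - 73 + 27 - 14 = 137

137 dB


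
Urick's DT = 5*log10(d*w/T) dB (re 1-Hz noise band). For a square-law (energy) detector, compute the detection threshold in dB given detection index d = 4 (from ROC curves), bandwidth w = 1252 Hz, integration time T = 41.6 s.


10.4 dB


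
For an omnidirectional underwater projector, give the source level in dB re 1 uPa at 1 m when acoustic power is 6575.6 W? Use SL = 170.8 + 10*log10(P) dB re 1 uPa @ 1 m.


SL = 170.8 + 10*log10(6575.6) = 170.8 + 38.18 = 208.98

208.98 dB


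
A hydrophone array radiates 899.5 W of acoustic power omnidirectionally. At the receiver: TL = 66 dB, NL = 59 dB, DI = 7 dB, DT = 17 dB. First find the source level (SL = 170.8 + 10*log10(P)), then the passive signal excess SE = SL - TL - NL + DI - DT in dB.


Step 1: SL = 170.8 + 10*log10(899.5) = 200.34 dB
Step 2: SE = SL - TL - NL + DI - DT = 200.34 - 66 - 59 + 7 - 17 = 65.34

65.34 dB


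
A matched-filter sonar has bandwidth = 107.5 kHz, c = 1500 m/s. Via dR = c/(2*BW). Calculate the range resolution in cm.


0.7 cm


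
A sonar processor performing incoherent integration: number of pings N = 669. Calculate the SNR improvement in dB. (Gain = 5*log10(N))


Gain = 5*log10(669) = 14.13

14.13 dB


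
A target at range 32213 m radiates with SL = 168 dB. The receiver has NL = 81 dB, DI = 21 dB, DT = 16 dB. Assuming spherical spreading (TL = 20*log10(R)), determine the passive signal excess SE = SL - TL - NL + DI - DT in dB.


Step 1: TL = 20*log10(32213) = 90.16 dB
Step 2: SE = 168 - 90.16 - 81 + 21 - 16 = 1.84

1.84 dB


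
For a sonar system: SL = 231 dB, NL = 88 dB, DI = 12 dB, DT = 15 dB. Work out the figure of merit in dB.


140 dB


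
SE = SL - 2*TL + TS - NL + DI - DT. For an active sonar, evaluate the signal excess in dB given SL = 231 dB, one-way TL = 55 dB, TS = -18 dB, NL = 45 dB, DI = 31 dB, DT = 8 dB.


SE = SL - 2*TL + TS - NL + DI - DT = 231 - 2*55 + (-18) - 45 + 31 - 8 = 81

81 dB


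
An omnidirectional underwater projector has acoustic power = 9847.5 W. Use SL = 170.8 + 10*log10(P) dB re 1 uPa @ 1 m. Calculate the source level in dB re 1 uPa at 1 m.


SL = 170.8 + 10*log10(9847.5) = 170.8 + 39.93 = 210.73

210.73 dB


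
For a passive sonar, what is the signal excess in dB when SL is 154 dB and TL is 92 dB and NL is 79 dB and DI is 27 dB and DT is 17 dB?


SE = SL - TL - NL + DI - DT = 154 - 92 - 79 + 27 - 17 = -7

-7 dB


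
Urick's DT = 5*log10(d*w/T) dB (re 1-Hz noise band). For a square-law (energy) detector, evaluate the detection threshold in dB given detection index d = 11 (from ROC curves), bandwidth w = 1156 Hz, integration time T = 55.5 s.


DT = 5*log10(d*w/T) = 5*log10(11 * 1156 / 55.5) = 5*log10(229.12) = 11.8

11.8 dB


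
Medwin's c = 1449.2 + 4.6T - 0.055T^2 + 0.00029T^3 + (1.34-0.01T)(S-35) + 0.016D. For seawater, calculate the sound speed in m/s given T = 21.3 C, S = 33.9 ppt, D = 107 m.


c = 1449.2 + 4.6*21.3 - 0.055*21.3^2 + 0.00029*21.3^3 + (1.34 - 0.01*21.3)*(33.9 - 35) + 0.016*107 = 1525.5

1525.5 m/s


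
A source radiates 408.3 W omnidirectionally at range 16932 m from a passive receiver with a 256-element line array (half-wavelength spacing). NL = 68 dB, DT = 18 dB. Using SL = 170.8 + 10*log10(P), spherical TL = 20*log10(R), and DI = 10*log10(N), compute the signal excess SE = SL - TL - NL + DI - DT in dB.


Step 1: SL = 170.8 + 10*log10(408.3) = 196.91 dB
Step 2: TL = 20*log10(16932) = 84.57 dB
Step 3: DI = 10*log10(256) = 24.08 dB
Step 4: SE = SL - TL - NL + DI - DT = 196.91 - 84.57 - 68 + 24.08 - 18 = 50.42

50.42 dB


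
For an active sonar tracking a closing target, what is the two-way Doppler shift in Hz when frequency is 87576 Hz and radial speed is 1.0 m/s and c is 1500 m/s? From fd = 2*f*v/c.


fd = 2*f*v/c = 2 * 87576 * 1.0 / 1500 = 116.77

116.77 Hz


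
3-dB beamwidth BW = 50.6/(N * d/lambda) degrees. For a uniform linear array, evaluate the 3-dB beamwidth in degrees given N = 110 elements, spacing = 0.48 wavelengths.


0.96 deg


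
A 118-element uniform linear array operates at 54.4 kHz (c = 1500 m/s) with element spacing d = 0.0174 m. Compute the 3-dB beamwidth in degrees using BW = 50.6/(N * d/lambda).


Step 1: lambda = 1500/54400 = 0.02757 m
Step 2: d/lambda = 0.0174/0.02757 = 0.6311
Step 3: BW = 50.6/(N * d/lambda) = 50.6/(118 * 0.6311) = 0.68

0.68 deg


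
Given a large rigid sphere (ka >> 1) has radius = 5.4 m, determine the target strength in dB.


TS = 10*log10(5.4^2 / 4) = 10*log10(7.29) = 8.63

8.63 dB


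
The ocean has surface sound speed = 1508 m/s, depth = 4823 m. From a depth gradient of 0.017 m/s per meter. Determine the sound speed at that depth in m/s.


1589.991 m/s


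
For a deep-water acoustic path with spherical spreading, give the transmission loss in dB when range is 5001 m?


73.98 dB


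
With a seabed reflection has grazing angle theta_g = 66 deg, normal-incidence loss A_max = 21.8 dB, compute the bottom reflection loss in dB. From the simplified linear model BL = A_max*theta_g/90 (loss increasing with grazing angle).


BL = A_max * theta_g / 90 = 21.8 * 66 / 90 = 15.99

15.99 dB


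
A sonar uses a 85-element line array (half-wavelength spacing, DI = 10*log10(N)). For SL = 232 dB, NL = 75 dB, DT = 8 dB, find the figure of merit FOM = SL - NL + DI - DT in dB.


Step 1: DI = 10*log10(85) = 19.29 dB
Step 2: FOM = SL - NL + DI - DT = 232 - 75 + 19.29 - 8 = 168.29

168.29 dB


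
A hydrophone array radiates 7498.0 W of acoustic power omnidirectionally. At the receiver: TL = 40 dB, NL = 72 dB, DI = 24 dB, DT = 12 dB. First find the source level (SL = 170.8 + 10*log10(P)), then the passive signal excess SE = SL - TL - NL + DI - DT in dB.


Step 1: SL = 170.8 + 10*log10(7498.0) = 209.55 dB
Step 2: SE = SL - TL - NL + DI - DT = 209.55 - 40 - 72 + 24 - 12 = 109.55

109.55 dB


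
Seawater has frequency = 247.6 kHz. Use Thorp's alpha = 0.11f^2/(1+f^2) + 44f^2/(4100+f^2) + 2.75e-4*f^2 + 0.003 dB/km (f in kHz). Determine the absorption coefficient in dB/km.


f^2 = 61305.76
alpha = 0.11*61305.76/(1+61305.76) + 44*61305.76/(4100+61305.76) + 2.75e-4*61305.76 + 0.003 = 58.214

58.214 dB/km


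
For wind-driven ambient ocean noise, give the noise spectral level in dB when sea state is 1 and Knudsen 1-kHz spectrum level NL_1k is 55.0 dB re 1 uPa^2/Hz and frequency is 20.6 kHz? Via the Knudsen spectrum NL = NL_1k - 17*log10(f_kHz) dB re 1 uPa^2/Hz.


NL = NL_1k - 17*log10(f_kHz) = 55.0 - 17*log10(20.6) = 55.0 - (22.34) = 32.66

32.66 dB


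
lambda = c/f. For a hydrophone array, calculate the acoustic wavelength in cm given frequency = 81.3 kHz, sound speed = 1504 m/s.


lambda = c/f = 1504 / 81300 = 0.0185 m = 1.85 cm

1.85 cm


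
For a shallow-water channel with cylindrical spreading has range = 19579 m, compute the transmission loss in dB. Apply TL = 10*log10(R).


42.92 dB


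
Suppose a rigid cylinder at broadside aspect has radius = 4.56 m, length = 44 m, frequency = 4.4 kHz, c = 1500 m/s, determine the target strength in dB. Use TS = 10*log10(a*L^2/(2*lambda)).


lambda = 1500/4400 = 0.34091 m
TS = 10*log10(4.56*44^2/(2*0.34091)) = 41.12

41.12 dB


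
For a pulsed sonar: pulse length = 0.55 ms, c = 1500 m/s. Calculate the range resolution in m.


dR = c*tau/2 = 1500 * 0.55e-3 / 2 = 0.4125

0.4125 m


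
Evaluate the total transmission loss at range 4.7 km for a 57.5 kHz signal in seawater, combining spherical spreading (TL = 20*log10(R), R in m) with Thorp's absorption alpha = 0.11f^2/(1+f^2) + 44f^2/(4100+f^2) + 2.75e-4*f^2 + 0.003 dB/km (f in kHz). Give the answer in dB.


Step 1 (Thorp): alpha = 0.11*3306.25/(1+3306.25) + 44*3306.25/(4100+3306.25) + 2.75e-4*3306.25 + 0.003 = 20.6644 dB/km
Step 2: TL_spread = 20*log10(4700) = 73.44 dB
Step 3: TL_abs = alpha*R = 20.6644 * 4.7 = 97.12 dB
Step 4: TL_total = 73.44 + 97.12 = 170.56

170.56 dB


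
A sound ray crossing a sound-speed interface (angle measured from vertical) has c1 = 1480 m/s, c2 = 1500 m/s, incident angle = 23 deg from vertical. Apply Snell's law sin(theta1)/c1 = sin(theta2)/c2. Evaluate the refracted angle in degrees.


sin(theta2) = (c2/c1)*sin(theta1) = (1500/1480)*sin(23 deg) = 0.39601
theta2 = arcsin(0.39601) = 23.33

23.33 deg


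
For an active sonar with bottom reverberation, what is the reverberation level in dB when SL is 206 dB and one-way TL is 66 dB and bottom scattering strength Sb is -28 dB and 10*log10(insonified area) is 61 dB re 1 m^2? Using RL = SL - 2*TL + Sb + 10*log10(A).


RL = SL - 2*TL + Sb + 10*log10(A) = 206 - 2*66 + (-28) + 61 = 107

107 dB


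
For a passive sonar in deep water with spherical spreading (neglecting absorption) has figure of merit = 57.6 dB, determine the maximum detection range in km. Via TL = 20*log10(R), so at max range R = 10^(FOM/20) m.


At max range FOM = TL, so 20*log10(R) = 57.6
R = 10^(57.6/20) = 758.58 m = 0.76 km

0.76 km


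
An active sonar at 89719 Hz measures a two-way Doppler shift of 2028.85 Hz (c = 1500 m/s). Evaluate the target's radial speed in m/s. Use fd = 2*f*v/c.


From fd = 2*f*v/c, v = c*fd/(2*f) = 1500 * 2028.85 / (2*89719) = 16.96

16.96 m/s


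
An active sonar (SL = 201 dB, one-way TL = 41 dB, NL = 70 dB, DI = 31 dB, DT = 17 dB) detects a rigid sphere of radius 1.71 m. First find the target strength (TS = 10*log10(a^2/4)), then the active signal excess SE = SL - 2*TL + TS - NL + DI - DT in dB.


Step 1: TS = 10*log10(1.71^2/4) = -1.36 dB
Step 2: SE = SL - 2*TL + TS - NL + DI - DT = 201 - 2*41 + (-1.36) - 70 + 31 - 17 = 61.64

61.64 dB


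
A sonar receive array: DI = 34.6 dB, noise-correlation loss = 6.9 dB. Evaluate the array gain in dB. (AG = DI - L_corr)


AG = DI - L_corr = 34.6 - 6.9 = 27.7

27.7 dB


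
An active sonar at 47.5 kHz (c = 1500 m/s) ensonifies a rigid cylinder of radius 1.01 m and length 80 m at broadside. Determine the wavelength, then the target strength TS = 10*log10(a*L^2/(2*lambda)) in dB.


Step 1: lambda = c/f = 1500/47500 = 0.03158 m
Step 2: TS = 10*log10(a*L^2/(2*lambda)) = 10*log10(1.01*80^2/(2*0.03158)) = 50.1

50.1 dB


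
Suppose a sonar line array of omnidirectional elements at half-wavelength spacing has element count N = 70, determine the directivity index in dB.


DI = 10*log10(70) = 18.45

18.45 dB


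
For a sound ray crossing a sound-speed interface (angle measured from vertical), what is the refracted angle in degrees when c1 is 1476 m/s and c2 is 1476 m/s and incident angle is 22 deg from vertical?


22.0 deg


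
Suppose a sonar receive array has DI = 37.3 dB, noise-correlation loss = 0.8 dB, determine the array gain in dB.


AG = DI - L_corr = 37.3 - 0.8 = 36.5

36.5 dB


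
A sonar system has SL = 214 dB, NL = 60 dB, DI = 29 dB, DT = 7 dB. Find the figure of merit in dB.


176 dB


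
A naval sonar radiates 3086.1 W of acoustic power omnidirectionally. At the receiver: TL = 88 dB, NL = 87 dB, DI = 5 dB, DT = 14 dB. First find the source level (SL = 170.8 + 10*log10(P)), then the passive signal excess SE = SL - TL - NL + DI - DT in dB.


Step 1: SL = 170.8 + 10*log10(3086.1) = 205.69 dB
Step 2: SE = SL - TL - NL + DI - DT = 205.69 - 88 - 87 + 5 - 14 = 21.69

21.69 dB


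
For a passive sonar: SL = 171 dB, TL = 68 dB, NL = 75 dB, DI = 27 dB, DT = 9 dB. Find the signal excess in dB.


SE = SL - TL - NL + DI - DT = 171 - 68 - 75 + 27 - 9 = 46

46 dB


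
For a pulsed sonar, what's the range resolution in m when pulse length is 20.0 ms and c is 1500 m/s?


15.0 m


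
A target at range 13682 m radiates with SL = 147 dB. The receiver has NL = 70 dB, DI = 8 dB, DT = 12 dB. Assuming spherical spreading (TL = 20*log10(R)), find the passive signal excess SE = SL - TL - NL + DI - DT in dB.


-9.72 dB


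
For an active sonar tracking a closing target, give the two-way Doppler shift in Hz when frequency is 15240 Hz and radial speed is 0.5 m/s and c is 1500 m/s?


10.16 Hz


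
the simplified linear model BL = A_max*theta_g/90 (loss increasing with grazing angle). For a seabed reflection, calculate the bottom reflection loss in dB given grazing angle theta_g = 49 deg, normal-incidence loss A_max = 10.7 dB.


BL = A_max * theta_g / 90 = 10.7 * 49 / 90 = 5.83

5.83 dB


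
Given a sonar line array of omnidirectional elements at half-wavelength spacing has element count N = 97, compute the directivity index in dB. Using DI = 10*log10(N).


19.87 dB


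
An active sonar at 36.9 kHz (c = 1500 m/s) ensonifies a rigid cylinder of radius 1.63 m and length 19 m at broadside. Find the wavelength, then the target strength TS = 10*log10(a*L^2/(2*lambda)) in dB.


Step 1: lambda = c/f = 1500/36900 = 0.04065 m
Step 2: TS = 10*log10(a*L^2/(2*lambda)) = 10*log10(1.63*19^2/(2*0.04065)) = 38.6

38.6 dB


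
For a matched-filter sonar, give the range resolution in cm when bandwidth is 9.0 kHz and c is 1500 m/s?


dR = c/(2*BW) = 1500 / (2 * 9.0e3) = 0.0833 m = 8.33 cm

8.33 cm


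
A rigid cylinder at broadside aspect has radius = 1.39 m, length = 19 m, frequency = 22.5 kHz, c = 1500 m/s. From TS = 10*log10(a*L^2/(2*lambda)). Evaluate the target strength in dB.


35.76 dB


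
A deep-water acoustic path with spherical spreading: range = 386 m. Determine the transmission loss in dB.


TL = 20*log10(386) = 51.73

51.73 dB


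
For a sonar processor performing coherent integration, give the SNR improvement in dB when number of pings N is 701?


Gain = 10*log10(701) = 28.46

28.46 dB


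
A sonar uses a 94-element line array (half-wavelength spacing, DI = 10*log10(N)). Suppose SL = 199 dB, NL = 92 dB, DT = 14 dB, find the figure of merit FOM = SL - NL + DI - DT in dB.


112.73 dB


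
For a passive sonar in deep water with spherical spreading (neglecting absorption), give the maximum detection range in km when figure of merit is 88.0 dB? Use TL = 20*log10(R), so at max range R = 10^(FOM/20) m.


At max range FOM = TL, so 20*log10(R) = 88.0
R = 10^(88.0/20) = 25118.86 m = 25.12 km

25.12 km


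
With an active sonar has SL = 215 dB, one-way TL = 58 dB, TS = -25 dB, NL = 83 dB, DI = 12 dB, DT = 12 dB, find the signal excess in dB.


SE = SL - 2*TL + TS - NL + DI - DT = 215 - 2*58 + (-25) - 83 + 12 - 12 = -9

-9 dB


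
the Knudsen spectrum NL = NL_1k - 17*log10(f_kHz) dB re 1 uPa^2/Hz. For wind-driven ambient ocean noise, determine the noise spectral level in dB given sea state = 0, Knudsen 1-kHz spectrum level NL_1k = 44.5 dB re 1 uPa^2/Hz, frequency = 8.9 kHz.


NL = NL_1k - 17*log10(f_kHz) = 44.5 - 17*log10(8.9) = 44.5 - (16.14) = 28.36

28.36 dB


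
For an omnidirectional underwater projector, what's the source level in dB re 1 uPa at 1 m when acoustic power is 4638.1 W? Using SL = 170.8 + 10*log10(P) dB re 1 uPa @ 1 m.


SL = 170.8 + 10*log10(4638.1) = 170.8 + 36.66 = 207.46

207.46 dB


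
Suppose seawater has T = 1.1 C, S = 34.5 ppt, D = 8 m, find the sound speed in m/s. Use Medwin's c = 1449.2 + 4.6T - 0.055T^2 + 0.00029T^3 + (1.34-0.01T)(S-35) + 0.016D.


c = 1449.2 + 4.6*1.1 - 0.055*1.1^2 + 0.00029*1.1^3 + (1.34 - 0.01*1.1)*(34.5 - 35) + 0.016*8 = 1453.66

1453.66 m/s


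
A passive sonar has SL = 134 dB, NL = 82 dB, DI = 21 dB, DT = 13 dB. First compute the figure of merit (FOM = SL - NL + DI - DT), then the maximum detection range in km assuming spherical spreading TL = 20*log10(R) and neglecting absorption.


Step 1: FOM = SL - NL + DI - DT = 134 - 82 + 21 - 13 = 60 dB
Step 2: at max range FOM = TL = 20*log10(R), so R = 10^(60/20) = 1000.0 m = 1.0 km

1.0 km


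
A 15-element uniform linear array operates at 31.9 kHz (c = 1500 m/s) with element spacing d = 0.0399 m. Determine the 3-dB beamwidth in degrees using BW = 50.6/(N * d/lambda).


3.98 deg


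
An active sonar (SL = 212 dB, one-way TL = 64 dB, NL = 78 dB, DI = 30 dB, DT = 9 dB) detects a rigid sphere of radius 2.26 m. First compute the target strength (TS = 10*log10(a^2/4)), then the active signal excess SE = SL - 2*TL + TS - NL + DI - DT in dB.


Step 1: TS = 10*log10(2.26^2/4) = 1.06 dB
Step 2: SE = SL - 2*TL + TS - NL + DI - DT = 212 - 2*64 + (1.06) - 78 + 30 - 9 = 28.06

28.06 dB


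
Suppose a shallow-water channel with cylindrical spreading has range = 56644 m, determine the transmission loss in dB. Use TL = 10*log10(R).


TL = 10*log10(56644) = 47.53

47.53 dB


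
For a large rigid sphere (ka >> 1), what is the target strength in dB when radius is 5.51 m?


8.8 dB


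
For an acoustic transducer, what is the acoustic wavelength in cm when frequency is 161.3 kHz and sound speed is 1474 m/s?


lambda = c/f = 1474 / 161300 = 0.0091 m = 0.91 cm

0.91 cm


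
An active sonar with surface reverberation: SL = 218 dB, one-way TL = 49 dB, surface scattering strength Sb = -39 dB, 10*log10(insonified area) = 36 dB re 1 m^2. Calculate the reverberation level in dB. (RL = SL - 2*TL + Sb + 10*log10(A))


RL = SL - 2*TL + Sb + 10*log10(A) = 218 - 2*49 + (-39) + 36 = 117

117 dB


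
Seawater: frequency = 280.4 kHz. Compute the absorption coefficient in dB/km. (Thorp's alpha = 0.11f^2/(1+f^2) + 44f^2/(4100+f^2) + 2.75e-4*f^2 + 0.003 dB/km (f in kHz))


63.554 dB/km


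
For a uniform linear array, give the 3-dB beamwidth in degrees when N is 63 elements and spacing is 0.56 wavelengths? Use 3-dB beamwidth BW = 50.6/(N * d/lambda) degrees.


BW = 50.6 / (63 * 0.56) = 50.6 / 35.28 = 1.43

1.43 deg


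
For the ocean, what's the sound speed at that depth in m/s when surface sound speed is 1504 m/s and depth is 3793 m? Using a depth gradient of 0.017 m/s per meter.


c = 1504 + 0.017 * 3793 = 1568.481

1568.481 m/s


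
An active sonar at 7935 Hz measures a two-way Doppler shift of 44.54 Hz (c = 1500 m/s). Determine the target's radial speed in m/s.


From fd = 2*f*v/c, v = c*fd/(2*f) = 1500 * 44.54 / (2*7935) = 4.21

4.21 m/s


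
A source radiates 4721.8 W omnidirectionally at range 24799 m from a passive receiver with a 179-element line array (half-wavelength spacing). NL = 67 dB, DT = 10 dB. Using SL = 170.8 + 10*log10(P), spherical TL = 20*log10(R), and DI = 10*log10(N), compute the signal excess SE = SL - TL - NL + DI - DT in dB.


Step 1: SL = 170.8 + 10*log10(4721.8) = 207.54 dB
Step 2: TL = 20*log10(24799) = 87.89 dB
Step 3: DI = 10*log10(179) = 22.53 dB
Step 4: SE = SL - TL - NL + DI - DT = 207.54 - 87.89 - 67 + 22.53 - 10 = 65.18

65.18 dB


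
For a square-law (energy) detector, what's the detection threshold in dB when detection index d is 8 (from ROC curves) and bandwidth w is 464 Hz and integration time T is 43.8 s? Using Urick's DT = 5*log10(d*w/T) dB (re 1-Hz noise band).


DT = 5*log10(d*w/T) = 5*log10(8 * 464 / 43.8) = 5*log10(84.75) = 9.64

9.64 dB


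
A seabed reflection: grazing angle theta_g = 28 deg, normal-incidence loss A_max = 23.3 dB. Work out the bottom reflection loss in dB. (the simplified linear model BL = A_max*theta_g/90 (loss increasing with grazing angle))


BL = A_max * theta_g / 90 = 23.3 * 28 / 90 = 7.25

7.25 dB


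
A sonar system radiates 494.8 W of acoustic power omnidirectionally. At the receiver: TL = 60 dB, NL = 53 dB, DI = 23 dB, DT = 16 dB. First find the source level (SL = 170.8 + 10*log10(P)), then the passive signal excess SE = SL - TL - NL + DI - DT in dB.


Step 1: SL = 170.8 + 10*log10(494.8) = 197.74 dB
Step 2: SE = SL - TL - NL + DI - DT = 197.74 - 60 - 53 + 23 - 16 = 91.74

91.74 dB


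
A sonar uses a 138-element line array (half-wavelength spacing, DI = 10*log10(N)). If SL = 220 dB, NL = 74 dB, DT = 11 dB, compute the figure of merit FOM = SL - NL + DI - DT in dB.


Step 1: DI = 10*log10(138) = 21.4 dB
Step 2: FOM = SL - NL + DI - DT = 220 - 74 + 21.4 - 11 = 156.4

156.4 dB


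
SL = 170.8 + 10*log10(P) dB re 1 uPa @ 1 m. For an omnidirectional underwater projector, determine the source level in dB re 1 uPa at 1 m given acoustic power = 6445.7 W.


SL = 170.8 + 10*log10(6445.7) = 170.8 + 38.09 = 208.89

208.89 dB


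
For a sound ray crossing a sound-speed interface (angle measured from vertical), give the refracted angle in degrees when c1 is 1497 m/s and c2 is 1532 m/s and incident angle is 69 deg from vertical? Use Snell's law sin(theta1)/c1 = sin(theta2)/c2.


72.83 deg


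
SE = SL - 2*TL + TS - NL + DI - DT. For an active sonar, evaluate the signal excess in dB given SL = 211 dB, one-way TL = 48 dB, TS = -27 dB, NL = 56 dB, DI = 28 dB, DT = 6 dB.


SE = SL - 2*TL + TS - NL + DI - DT = 211 - 2*48 + (-27) - 56 + 28 - 6 = 54

54 dB


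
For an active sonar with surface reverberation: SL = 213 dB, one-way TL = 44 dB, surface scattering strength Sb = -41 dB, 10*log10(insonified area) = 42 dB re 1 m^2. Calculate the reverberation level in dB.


126 dB


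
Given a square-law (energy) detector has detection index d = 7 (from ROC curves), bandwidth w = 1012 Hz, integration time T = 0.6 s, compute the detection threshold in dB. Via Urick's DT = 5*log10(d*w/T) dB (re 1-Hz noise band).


DT = 5*log10(d*w/T) = 5*log10(7 * 1012 / 0.6) = 5*log10(11806.67) = 20.36

20.36 dB


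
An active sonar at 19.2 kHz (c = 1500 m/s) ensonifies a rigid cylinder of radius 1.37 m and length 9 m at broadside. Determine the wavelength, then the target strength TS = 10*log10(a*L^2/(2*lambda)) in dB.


Step 1: lambda = c/f = 1500/19200 = 0.07812 m
Step 2: TS = 10*log10(a*L^2/(2*lambda)) = 10*log10(1.37*9^2/(2*0.07812)) = 28.51

28.51 dB


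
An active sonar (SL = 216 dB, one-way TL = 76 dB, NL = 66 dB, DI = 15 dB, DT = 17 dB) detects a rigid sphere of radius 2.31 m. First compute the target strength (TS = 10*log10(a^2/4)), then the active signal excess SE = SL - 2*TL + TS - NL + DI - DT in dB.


Step 1: TS = 10*log10(2.31^2/4) = 1.25 dB
Step 2: SE = SL - 2*TL + TS - NL + DI - DT = 216 - 2*76 + (1.25) - 66 + 15 - 17 = -2.75

-2.75 dB


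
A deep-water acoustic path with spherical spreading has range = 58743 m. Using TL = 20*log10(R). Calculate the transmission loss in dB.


TL = 20*log10(58743) = 95.38

95.38 dB


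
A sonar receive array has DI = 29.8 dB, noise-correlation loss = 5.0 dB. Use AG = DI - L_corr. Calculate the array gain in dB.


AG = DI - L_corr = 29.8 - 5.0 = 24.8

24.8 dB


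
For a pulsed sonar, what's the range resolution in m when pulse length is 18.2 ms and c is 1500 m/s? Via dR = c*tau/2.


dR = c*tau/2 = 1500 * 18.2e-3 / 2 = 13.65

13.65 m


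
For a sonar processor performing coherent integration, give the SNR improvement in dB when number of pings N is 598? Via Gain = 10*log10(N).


Gain = 10*log10(598) = 27.77

27.77 dB


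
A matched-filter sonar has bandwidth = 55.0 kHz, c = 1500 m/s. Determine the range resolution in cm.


dR = c/(2*BW) = 1500 / (2 * 55.0e3) = 0.0136 m = 1.36 cm

1.36 cm


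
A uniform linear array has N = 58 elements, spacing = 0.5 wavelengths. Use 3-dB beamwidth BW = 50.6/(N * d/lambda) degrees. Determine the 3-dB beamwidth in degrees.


1.74 deg


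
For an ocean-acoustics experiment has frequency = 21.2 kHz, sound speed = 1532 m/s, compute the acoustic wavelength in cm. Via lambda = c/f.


lambda = c/f = 1532 / 21200 = 0.0723 m = 7.23 cm

7.23 cm


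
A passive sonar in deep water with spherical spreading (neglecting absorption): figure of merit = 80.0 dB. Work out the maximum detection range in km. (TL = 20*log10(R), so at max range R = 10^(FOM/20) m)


At max range FOM = TL, so 20*log10(R) = 80.0
R = 10^(80.0/20) = 10000.0 m = 10.0 km

10.0 km


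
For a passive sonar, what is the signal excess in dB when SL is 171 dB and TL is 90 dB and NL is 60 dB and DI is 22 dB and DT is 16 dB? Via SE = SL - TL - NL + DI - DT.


SE = SL - TL - NL + DI - DT = 171 - 90 - 60 + 22 - 16 = 27

27 dB


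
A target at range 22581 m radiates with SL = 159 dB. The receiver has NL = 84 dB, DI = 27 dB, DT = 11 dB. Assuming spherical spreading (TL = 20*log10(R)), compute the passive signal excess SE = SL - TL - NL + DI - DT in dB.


Step 1: TL = 20*log10(22581) = 87.07 dB
Step 2: SE = 159 - 87.07 - 84 + 27 - 11 = 3.93

3.93 dB


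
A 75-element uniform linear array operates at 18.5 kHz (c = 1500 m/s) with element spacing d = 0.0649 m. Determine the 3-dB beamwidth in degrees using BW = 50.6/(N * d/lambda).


Step 1: lambda = 1500/18500 = 0.08108 m
Step 2: d/lambda = 0.0649/0.08108 = 0.8004
Step 3: BW = 50.6/(N * d/lambda) = 50.6/(75 * 0.8004) = 0.84

0.84 deg


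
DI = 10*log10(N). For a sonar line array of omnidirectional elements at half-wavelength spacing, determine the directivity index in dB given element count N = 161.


DI = 10*log10(161) = 22.07

22.07 dB


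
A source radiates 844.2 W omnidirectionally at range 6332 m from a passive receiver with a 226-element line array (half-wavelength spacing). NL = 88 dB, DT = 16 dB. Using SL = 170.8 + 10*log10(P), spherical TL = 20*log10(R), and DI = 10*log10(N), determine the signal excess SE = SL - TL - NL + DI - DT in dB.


Step 1: SL = 170.8 + 10*log10(844.2) = 200.06 dB
Step 2: TL = 20*log10(6332) = 76.03 dB
Step 3: DI = 10*log10(226) = 23.54 dB
Step 4: SE = SL - TL - NL + DI - DT = 200.06 - 76.03 - 88 + 23.54 - 16 = 43.57

43.57 dB


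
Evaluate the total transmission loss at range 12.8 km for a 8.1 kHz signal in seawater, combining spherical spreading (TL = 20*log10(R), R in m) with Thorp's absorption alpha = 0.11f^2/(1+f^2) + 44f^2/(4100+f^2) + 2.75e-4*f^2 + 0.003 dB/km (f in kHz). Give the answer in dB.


92.67 dB


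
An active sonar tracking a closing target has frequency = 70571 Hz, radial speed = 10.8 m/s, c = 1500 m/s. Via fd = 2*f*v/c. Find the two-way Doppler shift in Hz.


fd = 2*f*v/c = 2 * 70571 * 10.8 / 1500 = 1016.22

1016.22 Hz


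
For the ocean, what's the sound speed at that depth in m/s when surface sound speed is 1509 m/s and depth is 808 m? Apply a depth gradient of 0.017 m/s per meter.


c = 1509 + 0.017 * 808 = 1522.736

1522.736 m/s


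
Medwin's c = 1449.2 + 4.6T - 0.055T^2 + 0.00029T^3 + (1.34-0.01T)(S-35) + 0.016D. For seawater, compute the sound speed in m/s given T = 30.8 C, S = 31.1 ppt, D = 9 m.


1543.3 m/s


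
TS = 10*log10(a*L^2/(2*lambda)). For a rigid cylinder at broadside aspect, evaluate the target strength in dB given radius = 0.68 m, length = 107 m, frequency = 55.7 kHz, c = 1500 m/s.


lambda = 1500/55700 = 0.02693 m
TS = 10*log10(0.68*107^2/(2*0.02693)) = 51.6

51.6 dB


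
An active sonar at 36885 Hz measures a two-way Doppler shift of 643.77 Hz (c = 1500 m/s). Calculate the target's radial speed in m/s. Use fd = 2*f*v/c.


13.09 m/s


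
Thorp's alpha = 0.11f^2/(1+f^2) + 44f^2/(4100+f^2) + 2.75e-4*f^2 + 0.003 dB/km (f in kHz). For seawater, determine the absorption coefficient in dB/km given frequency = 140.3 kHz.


41.941 dB/km


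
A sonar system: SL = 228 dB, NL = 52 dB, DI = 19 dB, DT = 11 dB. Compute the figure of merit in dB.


184 dB


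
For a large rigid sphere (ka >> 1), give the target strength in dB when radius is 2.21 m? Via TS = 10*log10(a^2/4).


TS = 10*log10(2.21^2 / 4) = 10*log10(1.221025) = 0.87

0.87 dB


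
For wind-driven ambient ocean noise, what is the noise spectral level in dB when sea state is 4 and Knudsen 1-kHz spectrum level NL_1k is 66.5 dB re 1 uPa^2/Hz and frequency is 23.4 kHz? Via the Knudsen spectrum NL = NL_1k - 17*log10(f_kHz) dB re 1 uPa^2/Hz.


NL = NL_1k - 17*log10(f_kHz) = 66.5 - 17*log10(23.4) = 66.5 - (23.28) = 43.22

43.22 dB


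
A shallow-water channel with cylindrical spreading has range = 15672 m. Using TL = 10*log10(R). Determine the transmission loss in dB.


41.95 dB


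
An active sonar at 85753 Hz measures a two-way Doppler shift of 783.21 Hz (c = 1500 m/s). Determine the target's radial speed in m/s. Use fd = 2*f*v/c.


6.85 m/s


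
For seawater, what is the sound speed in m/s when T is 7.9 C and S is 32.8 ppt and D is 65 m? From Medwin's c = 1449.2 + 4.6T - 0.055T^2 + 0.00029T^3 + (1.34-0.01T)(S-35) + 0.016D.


1480.52 m/s
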